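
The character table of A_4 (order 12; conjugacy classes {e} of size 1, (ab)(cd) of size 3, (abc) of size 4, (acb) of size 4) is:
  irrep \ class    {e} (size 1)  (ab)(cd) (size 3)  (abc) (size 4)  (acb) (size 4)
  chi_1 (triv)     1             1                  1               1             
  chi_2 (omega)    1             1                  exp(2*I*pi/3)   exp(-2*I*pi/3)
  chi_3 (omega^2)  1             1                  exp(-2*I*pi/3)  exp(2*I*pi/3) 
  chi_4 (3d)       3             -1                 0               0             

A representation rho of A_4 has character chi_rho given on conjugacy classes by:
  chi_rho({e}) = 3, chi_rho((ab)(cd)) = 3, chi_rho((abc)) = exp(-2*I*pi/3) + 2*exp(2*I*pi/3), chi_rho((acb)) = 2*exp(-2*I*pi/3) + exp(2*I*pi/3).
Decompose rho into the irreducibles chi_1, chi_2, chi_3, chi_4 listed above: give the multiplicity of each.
Multiplicities: chi_1: 0, chi_2: 2, chi_3: 1, chi_4: 0.

Solution. Use <chi_rho, chi> = (1/|G|) sum_C |C| * chi_rho(C) * conj(chi(C)) with |G| = 12 for each irreducible chi in the table:
  <chi_rho, chi_1> = (1/12)[1*(3)*conj(1) + 3*(3)*conj(1) + 4*(exp(-2*I*pi/3) + 2*exp(2*I*pi/3))*conj(1) + 4*(2*exp(-2*I*pi/3) + exp(2*I*pi/3))*conj(1)]
      = (1/12)[(3) + (9) + (4*exp(-2*I*pi/3) + 8*exp(2*I*pi/3)) + (8*exp(-2*I*pi/3) + 4*exp(2*I*pi/3))] = 0/12 = 0
  <chi_rho, chi_2> = (1/12)[1*(3)*conj(1) + 3*(3)*conj(1) + 4*(exp(-2*I*pi/3) + 2*exp(2*I*pi/3))*conj(exp(2*I*pi/3)) + 4*(2*exp(-2*I*pi/3) + exp(2*I*pi/3))*conj(exp(-2*I*pi/3))]
      = (1/12)[(3) + (9) + (8 + 4*exp(2*I*pi/3)) + (8 + 4*exp(-2*I*pi/3))] = 24/12 = 2
  <chi_rho, chi_3> = (1/12)[1*(3)*conj(1) + 3*(3)*conj(1) + 4*(exp(-2*I*pi/3) + 2*exp(2*I*pi/3))*conj(exp(-2*I*pi/3)) + 4*(2*exp(-2*I*pi/3) + exp(2*I*pi/3))*conj(exp(2*I*pi/3))]
      = (1/12)[(3) + (9) + (4 + 8*exp(-2*I*pi/3)) + (4 + 8*exp(2*I*pi/3))] = 12/12 = 1
  <chi_rho, chi_4> = (1/12)[1*(3)*conj(3) + 3*(3)*conj(-1) + 4*(exp(-2*I*pi/3) + 2*exp(2*I*pi/3))*conj(0) + 4*(2*exp(-2*I*pi/3) + exp(2*I*pi/3))*conj(0)]
      = (1/12)[(9) + (-9) + (0) + (0)] = 0/12 = 0
(Exp terms are combined using exp(i*s)*conj(exp(i*t)) = exp(i*(s-t)), and sums of them are collapsed using the identity that for every m > 1 the m distinct m-th roots of unity sum to 0, e.g. 1 + exp(2*I*pi/3) + exp(-2*I*pi/3) = 0.)
Dimension check: dim(rho) = sum (mult * dim) = 0*1 + 2*1 + 1*1 + 0*3 = 3 = chi_rho(e) = 3.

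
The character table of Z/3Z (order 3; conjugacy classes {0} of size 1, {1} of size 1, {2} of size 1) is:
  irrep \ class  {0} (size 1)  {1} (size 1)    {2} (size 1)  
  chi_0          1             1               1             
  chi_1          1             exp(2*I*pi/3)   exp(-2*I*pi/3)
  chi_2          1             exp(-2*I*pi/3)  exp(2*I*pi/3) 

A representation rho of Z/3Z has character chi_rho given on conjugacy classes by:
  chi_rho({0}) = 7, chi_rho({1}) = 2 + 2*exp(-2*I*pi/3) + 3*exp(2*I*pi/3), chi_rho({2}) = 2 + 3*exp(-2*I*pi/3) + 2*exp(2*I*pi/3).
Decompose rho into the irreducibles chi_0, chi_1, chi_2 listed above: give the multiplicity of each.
Multiplicities: chi_0: 2, chi_1: 3, chi_2: 2.

Reasoning: Use <chi_rho, chi> = (1/|G|) sum_C |C| * chi_rho(C) * conj(chi(C)) with |G| = 3 for each irreducible chi in the table:
  <chi_rho, chi_0> = (1/3)[1*(7)*conj(1) + 1*(2 + 2*exp(-2*I*pi/3) + 3*exp(2*I*pi/3))*conj(1) + 1*(2 + 3*exp(-2*I*pi/3) + 2*exp(2*I*pi/3))*conj(1)]
      = (1/3)[(7) + (2 + 2*exp(-2*I*pi/3) + 3*exp(2*I*pi/3)) + (2 + 3*exp(-2*I*pi/3) + 2*exp(2*I*pi/3))] = 6/3 = 2
  <chi_rho, chi_1> = (1/3)[1*(7)*conj(1) + 1*(2 + 2*exp(-2*I*pi/3) + 3*exp(2*I*pi/3))*conj(exp(2*I*pi/3)) + 1*(2 + 3*exp(-2*I*pi/3) + 2*exp(2*I*pi/3))*conj(exp(-2*I*pi/3))]
      = (1/3)[(7) + (1) + (1)] = 9/3 = 3
  <chi_rho, chi_2> = (1/3)[1*(7)*conj(1) + 1*(2 + 2*exp(-2*I*pi/3) + 3*exp(2*I*pi/3))*conj(exp(-2*I*pi/3)) + 1*(2 + 3*exp(-2*I*pi/3) + 2*exp(2*I*pi/3))*conj(exp(2*I*pi/3))]
      = (1/3)[(7) + (2 + 3*exp(-2*I*pi/3) + 2*exp(2*I*pi/3)) + (2 + 2*exp(-2*I*pi/3) + 3*exp(2*I*pi/3))] = 6/3 = 2
(Exp terms are combined using exp(i*s)*conj(exp(i*t)) = exp(i*(s-t)), and sums of them are collapsed using the identity that for every m > 1 the m distinct m-th roots of unity sum to 0, e.g. 1 + exp(2*I*pi/3) + exp(-2*I*pi/3) = 0.)
Dimension check: dim(rho) = sum (mult * dim) = 2*1 + 3*1 + 2*1 = 7 = chi_rho(e) = 7.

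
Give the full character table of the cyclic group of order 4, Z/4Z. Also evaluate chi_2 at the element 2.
Character table of Z/4Z (irreps indexed chi_0,...,chi_3 with chi_k(m) = zeta_4^(k*m), zeta_4 = exp(2*pi*i/4)):
  irrep \ class  {0} (size 1)  {1} (size 1)  {2} (size 1)  {3} (size 1)
  chi_0          1             1             1             1           
  chi_1          1             I             -1            -I          
  chi_2          1             -1            1             -1          
  chi_3          1             -I            -1            I           

Spot check: chi_2(2) = zeta_4^(2*2) = zeta_4^4 = 1.

Why: Z/4Z is abelian, so all 4 irreducible complex representations are 1-dimensional. They are given by chi_k(m) = zeta_4^(k*m) for k = 0,...,3. Row orthogonality: sum_m chi_k(m) conj(chi_l(m)) = 4 * [k = l].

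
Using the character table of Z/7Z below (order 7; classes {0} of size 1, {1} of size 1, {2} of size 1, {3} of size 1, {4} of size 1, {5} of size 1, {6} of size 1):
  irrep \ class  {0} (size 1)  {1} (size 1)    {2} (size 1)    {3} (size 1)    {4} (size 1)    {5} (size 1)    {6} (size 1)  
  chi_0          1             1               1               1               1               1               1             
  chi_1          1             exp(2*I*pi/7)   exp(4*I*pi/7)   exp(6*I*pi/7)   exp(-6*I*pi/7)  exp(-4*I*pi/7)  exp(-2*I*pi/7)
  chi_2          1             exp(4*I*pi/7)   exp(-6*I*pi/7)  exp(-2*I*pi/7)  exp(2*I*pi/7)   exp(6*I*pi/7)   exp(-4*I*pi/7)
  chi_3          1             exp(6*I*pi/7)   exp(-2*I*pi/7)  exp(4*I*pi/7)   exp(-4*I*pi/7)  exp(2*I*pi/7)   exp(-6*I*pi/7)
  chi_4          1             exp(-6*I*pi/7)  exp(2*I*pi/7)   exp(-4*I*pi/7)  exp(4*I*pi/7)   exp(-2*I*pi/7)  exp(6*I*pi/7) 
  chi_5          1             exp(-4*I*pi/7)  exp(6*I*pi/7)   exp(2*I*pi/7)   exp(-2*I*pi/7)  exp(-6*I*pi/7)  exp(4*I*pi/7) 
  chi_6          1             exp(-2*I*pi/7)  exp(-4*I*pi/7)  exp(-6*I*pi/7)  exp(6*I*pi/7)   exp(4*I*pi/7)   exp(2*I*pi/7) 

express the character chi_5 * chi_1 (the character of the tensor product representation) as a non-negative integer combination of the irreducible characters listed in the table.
chi_5 tensor chi_1 = chi_6 (all other irreducibles have multiplicity 0).

Proof sketch: The character of a tensor product is the pointwise product (chi_5 * chi_1)(C) = chi_5(C) * chi_1(C):
  {0}: (1)*(1), {1}: (exp(-4*I*pi/7))*(exp(2*I*pi/7)), {2}: (exp(6*I*pi/7))*(exp(4*I*pi/7)), {3}: (exp(2*I*pi/7))*(exp(6*I*pi/7)), {4}: (exp(-2*I*pi/7))*(exp(-6*I*pi/7)), {5}: (exp(-6*I*pi/7))*(exp(-4*I*pi/7)), {6}: (exp(4*I*pi/7))*(exp(-2*I*pi/7))
so (chi_5 * chi_1) takes values
  {0} -> 1, {1} -> exp(-2*I*pi/7), {2} -> exp(-4*I*pi/7), {3} -> exp(-6*I*pi/7), {4} -> exp(6*I*pi/7), {5} -> exp(4*I*pi/7), {6} -> exp(2*I*pi/7).
Now take the inner product of this character with each irreducible chi from the table, <chi_5*chi_1, chi> = (1/7) sum_C |C| (chi_5*chi_1)(C) conj(chi(C)):
  <chi_5*chi_1, chi_0> = (1/7)[1*(1)*conj(1) + 1*(exp(-2*I*pi/7))*conj(1) + 1*(exp(-4*I*pi/7))*conj(1) + 1*(exp(-6*I*pi/7))*conj(1) + 1*(exp(6*I*pi/7))*conj(1) + 1*(exp(4*I*pi/7))*conj(1) + 1*(exp(2*I*pi/7))*conj(1)]
      = (1/7)[(1) + (exp(-2*I*pi/7)) + (exp(-4*I*pi/7)) + (exp(-6*I*pi/7)) + (exp(6*I*pi/7)) + (exp(4*I*pi/7)) + (exp(2*I*pi/7))] = 0/7 = 0
  <chi_5*chi_1, chi_1> = (1/7)[1*(1)*conj(1) + 1*(exp(-2*I*pi/7))*conj(exp(2*I*pi/7)) + 1*(exp(-4*I*pi/7))*conj(exp(4*I*pi/7)) + 1*(exp(-6*I*pi/7))*conj(exp(6*I*pi/7)) + 1*(exp(6*I*pi/7))*conj(exp(-6*I*pi/7)) + 1*(exp(4*I*pi/7))*conj(exp(-4*I*pi/7)) + 1*(exp(2*I*pi/7))*conj(exp(-2*I*pi/7))]
      = (1/7)[(1) + (exp(-4*I*pi/7)) + (exp(6*I*pi/7)) + (exp(2*I*pi/7)) + (exp(-2*I*pi/7)) + (exp(-6*I*pi/7)) + (exp(4*I*pi/7))] = 0/7 = 0
  <chi_5*chi_1, chi_2> = (1/7)[1*(1)*conj(1) + 1*(exp(-2*I*pi/7))*conj(exp(4*I*pi/7)) + 1*(exp(-4*I*pi/7))*conj(exp(-6*I*pi/7)) + 1*(exp(-6*I*pi/7))*conj(exp(-2*I*pi/7)) + 1*(exp(6*I*pi/7))*conj(exp(2*I*pi/7)) + 1*(exp(4*I*pi/7))*conj(exp(6*I*pi/7)) + 1*(exp(2*I*pi/7))*conj(exp(-4*I*pi/7))]
      = (1/7)[(1) + (exp(-6*I*pi/7)) + (exp(2*I*pi/7)) + (exp(-4*I*pi/7)) + (exp(4*I*pi/7)) + (exp(-2*I*pi/7)) + (exp(6*I*pi/7))] = 0/7 = 0
  <chi_5*chi_1, chi_3> = (1/7)[1*(1)*conj(1) + 1*(exp(-2*I*pi/7))*conj(exp(6*I*pi/7)) + 1*(exp(-4*I*pi/7))*conj(exp(-2*I*pi/7)) + 1*(exp(-6*I*pi/7))*conj(exp(4*I*pi/7)) + 1*(exp(6*I*pi/7))*conj(exp(-4*I*pi/7)) + 1*(exp(4*I*pi/7))*conj(exp(2*I*pi/7)) + 1*(exp(2*I*pi/7))*conj(exp(-6*I*pi/7))]
      = (1/7)[(1) + (exp(6*I*pi/7)) + (exp(-2*I*pi/7)) + (exp(4*I*pi/7)) + (exp(-4*I*pi/7)) + (exp(2*I*pi/7)) + (exp(-6*I*pi/7))] = 0/7 = 0
  <chi_5*chi_1, chi_4> = (1/7)[1*(1)*conj(1) + 1*(exp(-2*I*pi/7))*conj(exp(-6*I*pi/7)) + 1*(exp(-4*I*pi/7))*conj(exp(2*I*pi/7)) + 1*(exp(-6*I*pi/7))*conj(exp(-4*I*pi/7)) + 1*(exp(6*I*pi/7))*conj(exp(4*I*pi/7)) + 1*(exp(4*I*pi/7))*conj(exp(-2*I*pi/7)) + 1*(exp(2*I*pi/7))*conj(exp(6*I*pi/7))]
      = (1/7)[(1) + (exp(4*I*pi/7)) + (exp(-6*I*pi/7)) + (exp(-2*I*pi/7)) + (exp(2*I*pi/7)) + (exp(6*I*pi/7)) + (exp(-4*I*pi/7))] = 0/7 = 0
  <chi_5*chi_1, chi_5> = (1/7)[1*(1)*conj(1) + 1*(exp(-2*I*pi/7))*conj(exp(-4*I*pi/7)) + 1*(exp(-4*I*pi/7))*conj(exp(6*I*pi/7)) + 1*(exp(-6*I*pi/7))*conj(exp(2*I*pi/7)) + 1*(exp(6*I*pi/7))*conj(exp(-2*I*pi/7)) + 1*(exp(4*I*pi/7))*conj(exp(-6*I*pi/7)) + 1*(exp(2*I*pi/7))*conj(exp(4*I*pi/7))]
      = (1/7)[(1) + (exp(2*I*pi/7)) + (exp(4*I*pi/7)) + (exp(6*I*pi/7)) + (exp(-6*I*pi/7)) + (exp(-4*I*pi/7)) + (exp(-2*I*pi/7))] = 0/7 = 0
  <chi_5*chi_1, chi_6> = (1/7)[1*(1)*conj(1) + 1*(exp(-2*I*pi/7))*conj(exp(-2*I*pi/7)) + 1*(exp(-4*I*pi/7))*conj(exp(-4*I*pi/7)) + 1*(exp(-6*I*pi/7))*conj(exp(-6*I*pi/7)) + 1*(exp(6*I*pi/7))*conj(exp(6*I*pi/7)) + 1*(exp(4*I*pi/7))*conj(exp(4*I*pi/7)) + 1*(exp(2*I*pi/7))*conj(exp(2*I*pi/7))]
      = (1/7)[(1) + (1) + (1) + (1) + (1) + (1) + (1)] = 7/7 = 1
(Exp terms are combined using exp(i*s)*conj(exp(i*t)) = exp(i*(s-t)), and sums of them are collapsed using the identity that for every m > 1 the m distinct m-th roots of unity sum to 0, e.g. 1 + exp(2*I*pi/3) + exp(-2*I*pi/3) = 0.)
Hence the multiplicities are chi_6: 1. Dimension check: dim(chi_5)*dim(chi_1) = 1*1 = 1 and sum (mult * dim) = 1*1 = 1.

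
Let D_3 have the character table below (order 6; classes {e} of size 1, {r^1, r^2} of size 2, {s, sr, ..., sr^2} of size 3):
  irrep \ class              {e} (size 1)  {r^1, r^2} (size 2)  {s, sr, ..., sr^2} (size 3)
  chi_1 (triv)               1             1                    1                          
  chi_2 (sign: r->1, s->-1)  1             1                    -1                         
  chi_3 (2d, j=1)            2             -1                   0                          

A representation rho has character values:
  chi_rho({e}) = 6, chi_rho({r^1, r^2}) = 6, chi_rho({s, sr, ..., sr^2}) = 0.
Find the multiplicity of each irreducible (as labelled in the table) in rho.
Multiplicities: chi_1: 3, chi_2: 3, chi_3: 0.

Justification: Use <chi_rho, chi> = (1/|G|) sum_C |C| * chi_rho(C) * conj(chi(C)) with |G| = 6 for each irreducible chi in the table:
  <chi_rho, chi_1> = (1/6)[1*(6)*conj(1) + 2*(6)*conj(1) + 3*(0)*conj(1)]
      = (1/6)[(6) + (12) + (0)] = 18/6 = 3
  <chi_rho, chi_2> = (1/6)[1*(6)*conj(1) + 2*(6)*conj(1) + 3*(0)*conj(-1)]
      = (1/6)[(6) + (12) + (0)] = 18/6 = 3
  <chi_rho, chi_3> = (1/6)[1*(6)*conj(2) + 2*(6)*conj(-1) + 3*(0)*conj(0)]
      = (1/6)[(12) + (-12) + (0)] = 0/6 = 0
Dimension check: dim(rho) = sum (mult * dim) = 3*1 + 3*1 + 0*2 = 6 = chi_rho(e) = 6.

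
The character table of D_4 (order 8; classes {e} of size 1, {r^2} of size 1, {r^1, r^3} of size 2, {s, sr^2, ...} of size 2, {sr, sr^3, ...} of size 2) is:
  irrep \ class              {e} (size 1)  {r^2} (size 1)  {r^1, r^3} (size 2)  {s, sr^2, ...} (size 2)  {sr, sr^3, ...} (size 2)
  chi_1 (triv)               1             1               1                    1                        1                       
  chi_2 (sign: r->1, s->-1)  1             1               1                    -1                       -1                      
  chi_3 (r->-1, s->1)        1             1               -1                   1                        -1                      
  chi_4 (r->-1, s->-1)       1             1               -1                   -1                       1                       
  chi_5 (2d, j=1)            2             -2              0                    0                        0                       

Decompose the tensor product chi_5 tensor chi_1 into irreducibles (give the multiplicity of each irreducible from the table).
chi_5 tensor chi_1 = chi_5 (all other irreducibles have multiplicity 0).

The character of a tensor product is the pointwise product (chi_5 * chi_1)(C) = chi_5(C) * chi_1(C):
  {e}: (2)*(1), {r^2}: (-2)*(1), {r^1, r^3}: (0)*(1), {s, sr^2, ...}: (0)*(1), {sr, sr^3, ...}: (0)*(1)
so (chi_5 * chi_1) takes values
  {e} -> 2, {r^2} -> -2, {r^1, r^3} -> 0, {s, sr^2, ...} -> 0, {sr, sr^3, ...} -> 0.
Now take the inner product of this character with each irreducible chi from the table, <chi_5*chi_1, chi> = (1/8) sum_C |C| (chi_5*chi_1)(C) conj(chi(C)):
  <chi_5*chi_1, chi_1> = (1/8)[1*(2)*conj(1) + 1*(-2)*conj(1) + 2*(0)*conj(1) + 2*(0)*conj(1) + 2*(0)*conj(1)]
      = (1/8)[(2) + (-2) + (0) + (0) + (0)] = 0/8 = 0
  <chi_5*chi_1, chi_2> = (1/8)[1*(2)*conj(1) + 1*(-2)*conj(1) + 2*(0)*conj(1) + 2*(0)*conj(-1) + 2*(0)*conj(-1)]
      = (1/8)[(2) + (-2) + (0) + (0) + (0)] = 0/8 = 0
  <chi_5*chi_1, chi_3> = (1/8)[1*(2)*conj(1) + 1*(-2)*conj(1) + 2*(0)*conj(-1) + 2*(0)*conj(1) + 2*(0)*conj(-1)]
      = (1/8)[(2) + (-2) + (0) + (0) + (0)] = 0/8 = 0
  <chi_5*chi_1, chi_4> = (1/8)[1*(2)*conj(1) + 1*(-2)*conj(1) + 2*(0)*conj(-1) + 2*(0)*conj(-1) + 2*(0)*conj(1)]
      = (1/8)[(2) + (-2) + (0) + (0) + (0)] = 0/8 = 0
  <chi_5*chi_1, chi_5> = (1/8)[1*(2)*conj(2) + 1*(-2)*conj(-2) + 2*(0)*conj(0) + 2*(0)*conj(0) + 2*(0)*conj(0)]
      = (1/8)[(4) + (4) + (0) + (0) + (0)] = 8/8 = 1
Hence the multiplicities are chi_5: 1. Dimension check: dim(chi_5)*dim(chi_1) = 2*1 = 2 and sum (mult * dim) = 1*2 = 2.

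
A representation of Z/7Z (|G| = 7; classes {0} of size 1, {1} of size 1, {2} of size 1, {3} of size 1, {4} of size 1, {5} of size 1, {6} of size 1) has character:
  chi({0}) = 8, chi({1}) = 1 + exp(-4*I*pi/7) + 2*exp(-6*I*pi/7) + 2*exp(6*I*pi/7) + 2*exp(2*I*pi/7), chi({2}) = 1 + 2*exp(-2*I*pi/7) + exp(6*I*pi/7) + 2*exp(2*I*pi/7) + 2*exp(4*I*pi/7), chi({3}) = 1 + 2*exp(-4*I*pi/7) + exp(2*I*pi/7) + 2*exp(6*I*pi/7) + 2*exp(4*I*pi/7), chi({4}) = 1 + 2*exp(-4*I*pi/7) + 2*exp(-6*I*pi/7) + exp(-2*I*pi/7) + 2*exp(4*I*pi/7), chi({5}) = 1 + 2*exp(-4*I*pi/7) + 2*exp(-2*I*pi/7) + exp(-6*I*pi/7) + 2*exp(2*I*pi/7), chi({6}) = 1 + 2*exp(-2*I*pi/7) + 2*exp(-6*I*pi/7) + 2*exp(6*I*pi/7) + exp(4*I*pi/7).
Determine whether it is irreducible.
Not irreducible (reducible): <chi, chi> = 14 > 1.

Details: <chi, chi> = (1/|G|) sum_C |C| * |chi(C)|^2 = (1/7)[1*|8|^2 + 1*|1 + exp(-4*I*pi/7) + 2*exp(-6*I*pi/7) + 2*exp(6*I*pi/7) + 2*exp(2*I*pi/7)|^2 + 1*|1 + 2*exp(-2*I*pi/7) + exp(6*I*pi/7) + 2*exp(2*I*pi/7) + 2*exp(4*I*pi/7)|^2 + 1*|1 + 2*exp(-4*I*pi/7) + exp(2*I*pi/7) + 2*exp(6*I*pi/7) + 2*exp(4*I*pi/7)|^2 + 1*|1 + 2*exp(-4*I*pi/7) + 2*exp(-6*I*pi/7) + exp(-2*I*pi/7) + 2*exp(4*I*pi/7)|^2 + 1*|1 + 2*exp(-4*I*pi/7) + 2*exp(-2*I*pi/7) + exp(-6*I*pi/7) + 2*exp(2*I*pi/7)|^2 + 1*|1 + 2*exp(-2*I*pi/7) + 2*exp(-6*I*pi/7) + 2*exp(6*I*pi/7) + exp(4*I*pi/7)|^2]
  = (1/7)[(64) + (14 + 7*exp(-4*I*pi/7) + 8*exp(-2*I*pi/7) + 10*exp(-6*I*pi/7) + 10*exp(6*I*pi/7) + 8*exp(2*I*pi/7) + 7*exp(4*I*pi/7)) + (14 + 10*exp(-2*I*pi/7) + 8*exp(-4*I*pi/7) + 7*exp(-6*I*pi/7) + 7*exp(6*I*pi/7) + 8*exp(4*I*pi/7) + 10*exp(2*I*pi/7)) + (14 + 10*exp(-4*I*pi/7) + 7*exp(-2*I*pi/7) + 8*exp(-6*I*pi/7) + 8*exp(6*I*pi/7) + 7*exp(2*I*pi/7) + 10*exp(4*I*pi/7)) + (14 + 10*exp(-4*I*pi/7) + 7*exp(-2*I*pi/7) + 8*exp(-6*I*pi/7) + 8*exp(6*I*pi/7) + 7*exp(2*I*pi/7) + 10*exp(4*I*pi/7)) + (14 + 10*exp(-2*I*pi/7) + 8*exp(-4*I*pi/7) + 7*exp(-6*I*pi/7) + 7*exp(6*I*pi/7) + 8*exp(4*I*pi/7) + 10*exp(2*I*pi/7)) + (14 + 7*exp(-4*I*pi/7) + 8*exp(-2*I*pi/7) + 10*exp(-6*I*pi/7) + 10*exp(6*I*pi/7) + 8*exp(2*I*pi/7) + 7*exp(4*I*pi/7))] = 98/7 = 14.
(Exp terms are combined using exp(i*s)*conj(exp(i*t)) = exp(i*(s-t)), and sums of them are collapsed using the identity that for every m > 1 the m distinct m-th roots of unity sum to 0, e.g. 1 + exp(2*I*pi/3) + exp(-2*I*pi/3) = 0.)
A character is irreducible iff <chi, chi> = 1, so this representation is reducible.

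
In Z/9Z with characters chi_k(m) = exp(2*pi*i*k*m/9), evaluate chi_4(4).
chi_4(4) = zeta_9^16 = exp(-4*I*pi/9)

Why: chi_4(4) = zeta_9^(4*4) = zeta_9^16. Since zeta_9^9 = 1, this equals zeta_9^7 = exp(2*pi*i*7/9) = exp(-4*I*pi/9).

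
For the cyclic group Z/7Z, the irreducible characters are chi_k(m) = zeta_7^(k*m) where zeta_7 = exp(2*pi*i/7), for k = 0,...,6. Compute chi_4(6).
chi_4(6) = zeta_7^24 = exp(6*I*pi/7)

Reasoning: chi_4(6) = zeta_7^(4*6) = zeta_7^24. Since zeta_7^7 = 1, this equals zeta_7^3 = exp(2*pi*i*3/7) = exp(6*I*pi/7).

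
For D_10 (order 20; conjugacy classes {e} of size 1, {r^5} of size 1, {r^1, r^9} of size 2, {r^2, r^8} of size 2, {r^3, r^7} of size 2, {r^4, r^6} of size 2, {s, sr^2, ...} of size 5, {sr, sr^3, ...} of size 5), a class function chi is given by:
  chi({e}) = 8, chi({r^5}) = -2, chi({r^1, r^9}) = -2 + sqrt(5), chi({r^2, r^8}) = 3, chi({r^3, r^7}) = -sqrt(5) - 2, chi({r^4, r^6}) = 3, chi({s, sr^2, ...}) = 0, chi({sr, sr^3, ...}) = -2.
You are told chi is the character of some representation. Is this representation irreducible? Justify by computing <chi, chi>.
Not irreducible (reducible): <chi, chi> = 8 > 1.

Solution. <chi, chi> = (1/|G|) sum_C |C| * |chi(C)|^2 = (1/20)[1*|8|^2 + 1*|-2|^2 + 2*|-2 + sqrt(5)|^2 + 2*|3|^2 + 2*|-sqrt(5) - 2|^2 + 2*|3|^2 + 5*|0|^2 + 5*|-2|^2]
  = (1/20)[(64) + (4) + (18 - 8*sqrt(5)) + (18) + (8*sqrt(5) + 18) + (18) + (0) + (20)] = 160/20 = 8.
A character is irreducible iff <chi, chi> = 1, so this representation is reducible.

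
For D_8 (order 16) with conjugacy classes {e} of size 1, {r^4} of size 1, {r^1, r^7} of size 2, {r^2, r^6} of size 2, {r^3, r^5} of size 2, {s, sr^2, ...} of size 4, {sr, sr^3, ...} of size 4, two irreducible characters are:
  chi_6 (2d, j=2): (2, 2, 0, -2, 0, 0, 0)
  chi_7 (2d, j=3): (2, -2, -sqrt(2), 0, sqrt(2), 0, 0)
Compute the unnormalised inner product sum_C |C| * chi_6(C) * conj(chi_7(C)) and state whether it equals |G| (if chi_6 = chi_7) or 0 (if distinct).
Sum = 0; so <chi_6, chi_7> = 0 (distinct irreducibles are orthogonal).

Derivation: Compute term by term over conjugacy classes (|C| * chi_6(C) * conj(chi_7(C))):
  1*(2)*conj(2) + 1*(2)*conj(-2) + 2*(0)*conj(-sqrt(2)) + 2*(-2)*conj(0) + 2*(0)*conj(sqrt(2)) + 4*(0)*conj(0) + 4*(0)*conj(0)
  = (4) + (-4) + (0) + (0) + (0) + (0) + (0)
  = 0.
Dividing by |G| = 16 gives 0/16 = 0, matching the row-orthogonality relation <chi_6, chi_7> = [chi_6 = chi_7].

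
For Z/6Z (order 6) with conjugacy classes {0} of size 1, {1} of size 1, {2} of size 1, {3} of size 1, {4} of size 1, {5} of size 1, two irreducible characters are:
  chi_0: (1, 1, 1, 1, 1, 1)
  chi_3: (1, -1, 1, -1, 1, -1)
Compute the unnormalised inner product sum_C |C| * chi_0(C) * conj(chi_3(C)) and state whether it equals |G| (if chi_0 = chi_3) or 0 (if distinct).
Sum = 0; so <chi_0, chi_3> = 0 (distinct irreducibles are orthogonal).

Justification: Compute term by term over conjugacy classes (|C| * chi_0(C) * conj(chi_3(C))):
  1*(1)*conj(1) + 1*(1)*conj(-1) + 1*(1)*conj(1) + 1*(1)*conj(-1) + 1*(1)*conj(1) + 1*(1)*conj(-1)
  = (1) + (-1) + (1) + (-1) + (1) + (-1)
  = 0.
(Exp terms are combined using exp(i*s)*conj(exp(i*t)) = exp(i*(s-t)), and sums of them are collapsed using the identity that for every m > 1 the m distinct m-th roots of unity sum to 0, e.g. 1 + exp(2*I*pi/3) + exp(-2*I*pi/3) = 0.)
Dividing by |G| = 6 gives 0/6 = 0, matching the row-orthogonality relation <chi_0, chi_3> = [chi_0 = chi_3].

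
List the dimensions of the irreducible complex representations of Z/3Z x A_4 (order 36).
Dimensions: 1, 1, 1, 1, 1, 1, 1, 1, 1, 3, 3, 3

Derivation: There are 12 irreducibles (= number of conjugacy classes). Their dimensions d_i satisfy sum d_i^2 = |G| = 36: 1 + 1 + 1 + 1 + 1 + 1 + 1 + 1 + 1 + 9 + 9 + 9 = 36. (For the product with Z/3Z: each of the 3 1-dim characters of Z/3Z tensors with each irrep of A_4, giving 3 copies of each A_4-dimension.)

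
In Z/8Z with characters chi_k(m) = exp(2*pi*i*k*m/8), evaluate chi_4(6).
chi_4(6) = zeta_8^24 = 1

Why: chi_4(6) = zeta_8^(4*6) = zeta_8^24. Since zeta_8^8 = 1, this equals zeta_8^0 = exp(2*pi*i*0/8) = 1.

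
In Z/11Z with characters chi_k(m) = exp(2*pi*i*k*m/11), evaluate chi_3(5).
chi_3(5) = zeta_11^15 = exp(8*I*pi/11)

Proof sketch: chi_3(5) = zeta_11^(3*5) = zeta_11^15. Since zeta_11^11 = 1, this equals zeta_11^4 = exp(2*pi*i*4/11) = exp(8*I*pi/11).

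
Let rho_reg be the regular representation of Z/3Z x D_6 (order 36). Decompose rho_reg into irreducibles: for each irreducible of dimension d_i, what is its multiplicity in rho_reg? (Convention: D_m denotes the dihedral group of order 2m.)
Each irreducible V_i of dimension d_i appears with multiplicity d_i, i.e. rho_reg = (direct sum over all irreducibles V_i) d_i V_i. The irreducible dimensions for Z/3Z x D_6 are 1, 1, 1, 1, 1, 1, 1, 1, 1, 1, 1, 1, 2, 2, 2, 2, 2, 2: 12 irreducibles of dimension 1, each with multiplicity 1; 6 irreducibles of dimension 2, each with multiplicity 2. Total dimension 12*1*1 + 6*2*2 = 36 = |G|.

General theorem: in the regular representation of a finite group G, each irreducible appears with multiplicity equal to its dimension. Check: dim(rho_reg) = sum d_i^2 = 1 + 1 + 1 + 1 + 1 + 1 + 1 + 1 + 1 + 1 + 1 + 1 + 4 + 4 + 4 + 4 + 4 + 4 = 36 = |G|.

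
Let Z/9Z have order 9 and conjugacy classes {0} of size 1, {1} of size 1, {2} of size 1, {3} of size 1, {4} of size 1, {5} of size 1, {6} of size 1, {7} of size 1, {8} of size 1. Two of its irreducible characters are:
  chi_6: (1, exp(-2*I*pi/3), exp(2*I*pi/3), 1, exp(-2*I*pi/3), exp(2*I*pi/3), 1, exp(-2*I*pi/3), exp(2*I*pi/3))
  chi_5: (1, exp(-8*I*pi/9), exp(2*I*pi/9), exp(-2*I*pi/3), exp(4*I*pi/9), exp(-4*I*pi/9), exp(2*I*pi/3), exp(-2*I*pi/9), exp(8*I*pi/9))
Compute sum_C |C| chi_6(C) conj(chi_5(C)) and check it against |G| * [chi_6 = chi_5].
Sum = 0; so <chi_6, chi_5> = 0 (distinct irreducibles are orthogonal).

Justification: Compute term by term over conjugacy classes (|C| * chi_6(C) * conj(chi_5(C))):
  1*(1)*conj(1) + 1*(exp(-2*I*pi/3))*conj(exp(-8*I*pi/9)) + 1*(exp(2*I*pi/3))*conj(exp(2*I*pi/9)) + 1*(1)*conj(exp(-2*I*pi/3)) + 1*(exp(-2*I*pi/3))*conj(exp(4*I*pi/9)) + 1*(exp(2*I*pi/3))*conj(exp(-4*I*pi/9)) + 1*(1)*conj(exp(2*I*pi/3)) + 1*(exp(-2*I*pi/3))*conj(exp(-2*I*pi/9)) + 1*(exp(2*I*pi/3))*conj(exp(8*I*pi/9))
  = (1) + (exp(2*I*pi/9)) + (exp(4*I*pi/9)) + (exp(2*I*pi/3)) + (exp(8*I*pi/9)) + (exp(-8*I*pi/9)) + (exp(-2*I*pi/3)) + (exp(-4*I*pi/9)) + (exp(-2*I*pi/9))
  = 0.
(Exp terms are combined using exp(i*s)*conj(exp(i*t)) = exp(i*(s-t)), and sums of them are collapsed using the identity that for every m > 1 the m distinct m-th roots of unity sum to 0, e.g. 1 + exp(2*I*pi/3) + exp(-2*I*pi/3) = 0.)
Dividing by |G| = 9 gives 0/9 = 0, matching the row-orthogonality relation <chi_6, chi_5> = [chi_6 = chi_5].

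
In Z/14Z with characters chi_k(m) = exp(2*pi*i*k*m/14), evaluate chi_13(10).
chi_13(10) = zeta_14^130 = exp(4*I*pi/7)

Why: chi_13(10) = zeta_14^(13*10) = zeta_14^130. Since zeta_14^14 = 1, this equals zeta_14^4 = exp(2*pi*i*4/14) = exp(4*I*pi/7).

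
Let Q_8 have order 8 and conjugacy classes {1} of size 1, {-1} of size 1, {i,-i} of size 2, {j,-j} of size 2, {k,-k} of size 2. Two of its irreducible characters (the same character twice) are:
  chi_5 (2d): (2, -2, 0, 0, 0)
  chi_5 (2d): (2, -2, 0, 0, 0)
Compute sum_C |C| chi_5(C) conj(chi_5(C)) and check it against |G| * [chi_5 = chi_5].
Sum = 8 = |G| = 8; so <chi_5, chi_5> = 1 (norm-1 confirms irreducibility).

Solution. Compute term by term over conjugacy classes (|C| * chi_5(C) * conj(chi_5(C))):
  1*(2)*conj(2) + 1*(-2)*conj(-2) + 2*(0)*conj(0) + 2*(0)*conj(0) + 2*(0)*conj(0)
  = (4) + (4) + (0) + (0) + (0)
  = 8.
Dividing by |G| = 8 gives 8/8 = 1, matching the row-orthogonality relation <chi_5, chi_5> = [chi_5 = chi_5].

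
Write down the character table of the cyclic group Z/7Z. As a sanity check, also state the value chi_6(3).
Character table of Z/7Z (irreps indexed chi_0,...,chi_6 with chi_k(m) = zeta_7^(k*m), zeta_7 = exp(2*pi*i/7)):
  irrep \ class  {0} (size 1)  {1} (size 1)    {2} (size 1)    {3} (size 1)    {4} (size 1)    {5} (size 1)    {6} (size 1)  
  chi_0          1             1               1               1               1               1               1             
  chi_1          1             exp(2*I*pi/7)   exp(4*I*pi/7)   exp(6*I*pi/7)   exp(-6*I*pi/7)  exp(-4*I*pi/7)  exp(-2*I*pi/7)
  chi_2          1             exp(4*I*pi/7)   exp(-6*I*pi/7)  exp(-2*I*pi/7)  exp(2*I*pi/7)   exp(6*I*pi/7)   exp(-4*I*pi/7)
  chi_3          1             exp(6*I*pi/7)   exp(-2*I*pi/7)  exp(4*I*pi/7)   exp(-4*I*pi/7)  exp(2*I*pi/7)   exp(-6*I*pi/7)
  chi_4          1             exp(-6*I*pi/7)  exp(2*I*pi/7)   exp(-4*I*pi/7)  exp(4*I*pi/7)   exp(-2*I*pi/7)  exp(6*I*pi/7) 
  chi_5          1             exp(-4*I*pi/7)  exp(6*I*pi/7)   exp(2*I*pi/7)   exp(-2*I*pi/7)  exp(-6*I*pi/7)  exp(4*I*pi/7) 
  chi_6          1             exp(-2*I*pi/7)  exp(-4*I*pi/7)  exp(-6*I*pi/7)  exp(6*I*pi/7)   exp(4*I*pi/7)   exp(2*I*pi/7) 

Spot check: chi_6(3) = zeta_7^(6*3) = zeta_7^18 = exp(-6*I*pi/7).

Details: Z/7Z is abelian, so all 7 irreducible complex representations are 1-dimensional. They are given by chi_k(m) = zeta_7^(k*m) for k = 0,...,6. Row orthogonality: sum_m chi_k(m) conj(chi_l(m)) = 7 * [k = l].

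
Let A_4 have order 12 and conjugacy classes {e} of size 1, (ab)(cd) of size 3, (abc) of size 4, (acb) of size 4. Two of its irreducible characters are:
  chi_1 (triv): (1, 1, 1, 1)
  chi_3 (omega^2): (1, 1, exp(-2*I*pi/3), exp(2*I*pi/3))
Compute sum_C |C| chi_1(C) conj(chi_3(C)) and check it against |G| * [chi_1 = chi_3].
Sum = 0; so <chi_1, chi_3> = 0 (distinct irreducibles are orthogonal).

Compute term by term over conjugacy classes (|C| * chi_1(C) * conj(chi_3(C))):
  1*(1)*conj(1) + 3*(1)*conj(1) + 4*(1)*conj(exp(-2*I*pi/3)) + 4*(1)*conj(exp(2*I*pi/3))
  = (1) + (3) + (4*exp(2*I*pi/3)) + (4*exp(-2*I*pi/3))
  = 0.
(Exp terms are combined using exp(i*s)*conj(exp(i*t)) = exp(i*(s-t)), and sums of them are collapsed using the identity that for every m > 1 the m distinct m-th roots of unity sum to 0, e.g. 1 + exp(2*I*pi/3) + exp(-2*I*pi/3) = 0.)
Dividing by |G| = 12 gives 0/12 = 0, matching the row-orthogonality relation <chi_1, chi_3> = [chi_1 = chi_3].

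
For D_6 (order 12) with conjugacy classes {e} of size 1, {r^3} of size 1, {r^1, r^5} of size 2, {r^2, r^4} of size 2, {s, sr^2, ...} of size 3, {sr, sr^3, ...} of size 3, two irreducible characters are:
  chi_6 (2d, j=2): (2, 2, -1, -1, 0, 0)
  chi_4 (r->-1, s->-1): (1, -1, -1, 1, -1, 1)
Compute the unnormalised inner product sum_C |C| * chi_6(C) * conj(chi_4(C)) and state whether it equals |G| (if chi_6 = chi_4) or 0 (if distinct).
Sum = 0; so <chi_6, chi_4> = 0 (distinct irreducibles are orthogonal).

Compute term by term over conjugacy classes (|C| * chi_6(C) * conj(chi_4(C))):
  1*(2)*conj(1) + 1*(2)*conj(-1) + 2*(-1)*conj(-1) + 2*(-1)*conj(1) + 3*(0)*conj(-1) + 3*(0)*conj(1)
  = (2) + (-2) + (2) + (-2) + (0) + (0)
  = 0.
Dividing by |G| = 12 gives 0/12 = 0, matching the row-orthogonality relation <chi_6, chi_4> = [chi_6 = chi_4].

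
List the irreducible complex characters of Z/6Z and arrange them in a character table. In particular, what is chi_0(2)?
Character table of Z/6Z (irreps indexed chi_0,...,chi_5 with chi_k(m) = zeta_6^(k*m), zeta_6 = exp(2*pi*i/6)):
  irrep \ class  {0} (size 1)  {1} (size 1)    {2} (size 1)    {3} (size 1)  {4} (size 1)    {5} (size 1)  
  chi_0          1             1               1               1             1               1             
  chi_1          1             exp(I*pi/3)     exp(2*I*pi/3)   -1            exp(-2*I*pi/3)  exp(-I*pi/3)  
  chi_2          1             exp(2*I*pi/3)   exp(-2*I*pi/3)  1             exp(2*I*pi/3)   exp(-2*I*pi/3)
  chi_3          1             -1              1               -1            1               -1            
  chi_4          1             exp(-2*I*pi/3)  exp(2*I*pi/3)   1             exp(-2*I*pi/3)  exp(2*I*pi/3) 
  chi_5          1             exp(-I*pi/3)    exp(-2*I*pi/3)  -1            exp(2*I*pi/3)   exp(I*pi/3)   

Spot check: chi_0(2) = zeta_6^(0*2) = zeta_6^0 = 1.

Reasoning: Z/6Z is abelian, so all 6 irreducible complex representations are 1-dimensional. They are given by chi_k(m) = zeta_6^(k*m) for k = 0,...,5. Row orthogonality: sum_m chi_k(m) conj(chi_l(m)) = 6 * [k = l].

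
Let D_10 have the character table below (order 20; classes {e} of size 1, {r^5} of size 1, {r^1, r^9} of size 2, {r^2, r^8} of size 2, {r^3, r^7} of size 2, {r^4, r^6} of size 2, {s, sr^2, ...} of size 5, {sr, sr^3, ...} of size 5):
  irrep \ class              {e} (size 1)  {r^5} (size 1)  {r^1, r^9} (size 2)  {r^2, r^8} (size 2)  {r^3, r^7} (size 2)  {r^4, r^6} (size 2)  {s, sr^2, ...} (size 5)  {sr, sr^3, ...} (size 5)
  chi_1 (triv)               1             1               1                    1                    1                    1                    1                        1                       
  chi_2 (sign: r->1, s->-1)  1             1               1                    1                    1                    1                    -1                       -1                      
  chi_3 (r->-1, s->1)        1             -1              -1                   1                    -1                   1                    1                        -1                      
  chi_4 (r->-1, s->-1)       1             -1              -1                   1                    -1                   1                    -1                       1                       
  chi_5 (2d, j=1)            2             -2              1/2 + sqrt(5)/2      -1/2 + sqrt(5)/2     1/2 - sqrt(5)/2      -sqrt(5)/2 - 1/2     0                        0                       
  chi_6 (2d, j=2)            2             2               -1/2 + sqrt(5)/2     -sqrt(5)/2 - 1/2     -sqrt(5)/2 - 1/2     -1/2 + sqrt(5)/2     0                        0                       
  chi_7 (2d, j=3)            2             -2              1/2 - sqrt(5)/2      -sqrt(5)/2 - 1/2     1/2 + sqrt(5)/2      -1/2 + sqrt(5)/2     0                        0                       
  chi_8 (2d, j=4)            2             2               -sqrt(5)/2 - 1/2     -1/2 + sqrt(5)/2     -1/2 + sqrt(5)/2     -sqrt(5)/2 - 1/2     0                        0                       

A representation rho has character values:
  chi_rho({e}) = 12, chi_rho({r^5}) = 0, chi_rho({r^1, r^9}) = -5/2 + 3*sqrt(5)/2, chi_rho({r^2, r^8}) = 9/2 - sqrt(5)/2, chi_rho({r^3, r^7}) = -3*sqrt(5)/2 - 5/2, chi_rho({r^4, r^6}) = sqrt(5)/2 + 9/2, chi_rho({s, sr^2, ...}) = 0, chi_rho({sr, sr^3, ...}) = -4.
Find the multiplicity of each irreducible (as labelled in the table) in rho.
Multiplicities: chi_1: 0, chi_2: 2, chi_3: 3, chi_4: 1, chi_5: 1, chi_6: 2, chi_7: 0, chi_8: 0.

Solution. Use <chi_rho, chi> = (1/|G|) sum_C |C| * chi_rho(C) * conj(chi(C)) with |G| = 20 for each irreducible chi in the table:
  <chi_rho, chi_1> = (1/20)[1*(12)*conj(1) + 1*(0)*conj(1) + 2*(-5/2 + 3*sqrt(5)/2)*conj(1) + 2*(9/2 - sqrt(5)/2)*conj(1) + 2*(-3*sqrt(5)/2 - 5/2)*conj(1) + 2*(sqrt(5)/2 + 9/2)*conj(1) + 5*(0)*conj(1) + 5*(-4)*conj(1)]
      = (1/20)[(12) + (0) + (-5 + 3*sqrt(5)) + (9 - sqrt(5)) + (-3*sqrt(5) - 5) + (sqrt(5) + 9) + (0) + (-20)] = 0/20 = 0
  <chi_rho, chi_2> = (1/20)[1*(12)*conj(1) + 1*(0)*conj(1) + 2*(-5/2 + 3*sqrt(5)/2)*conj(1) + 2*(9/2 - sqrt(5)/2)*conj(1) + 2*(-3*sqrt(5)/2 - 5/2)*conj(1) + 2*(sqrt(5)/2 + 9/2)*conj(1) + 5*(0)*conj(-1) + 5*(-4)*conj(-1)]
      = (1/20)[(12) + (0) + (-5 + 3*sqrt(5)) + (9 - sqrt(5)) + (-3*sqrt(5) - 5) + (sqrt(5) + 9) + (0) + (20)] = 40/20 = 2
  <chi_rho, chi_3> = (1/20)[1*(12)*conj(1) + 1*(0)*conj(-1) + 2*(-5/2 + 3*sqrt(5)/2)*conj(-1) + 2*(9/2 - sqrt(5)/2)*conj(1) + 2*(-3*sqrt(5)/2 - 5/2)*conj(-1) + 2*(sqrt(5)/2 + 9/2)*conj(1) + 5*(0)*conj(1) + 5*(-4)*conj(-1)]
      = (1/20)[(12) + (0) + (5 - 3*sqrt(5)) + (9 - sqrt(5)) + (5 + 3*sqrt(5)) + (sqrt(5) + 9) + (0) + (20)] = 60/20 = 3
  <chi_rho, chi_4> = (1/20)[1*(12)*conj(1) + 1*(0)*conj(-1) + 2*(-5/2 + 3*sqrt(5)/2)*conj(-1) + 2*(9/2 - sqrt(5)/2)*conj(1) + 2*(-3*sqrt(5)/2 - 5/2)*conj(-1) + 2*(sqrt(5)/2 + 9/2)*conj(1) + 5*(0)*conj(-1) + 5*(-4)*conj(1)]
      = (1/20)[(12) + (0) + (5 - 3*sqrt(5)) + (9 - sqrt(5)) + (5 + 3*sqrt(5)) + (sqrt(5) + 9) + (0) + (-20)] = 20/20 = 1
  <chi_rho, chi_5> = (1/20)[1*(12)*conj(2) + 1*(0)*conj(-2) + 2*(-5/2 + 3*sqrt(5)/2)*conj(1/2 + sqrt(5)/2) + 2*(9/2 - sqrt(5)/2)*conj(-1/2 + sqrt(5)/2) + 2*(-3*sqrt(5)/2 - 5/2)*conj(1/2 - sqrt(5)/2) + 2*(sqrt(5)/2 + 9/2)*conj(-sqrt(5)/2 - 1/2) + 5*(0)*conj(0) + 5*(-4)*conj(0)]
      = (1/20)[(24) + (0) + (5 - sqrt(5)) + (-7 + 5*sqrt(5)) + (sqrt(5) + 5) + (-5*sqrt(5) - 7) + (0) + (0)] = 20/20 = 1
  <chi_rho, chi_6> = (1/20)[1*(12)*conj(2) + 1*(0)*conj(2) + 2*(-5/2 + 3*sqrt(5)/2)*conj(-1/2 + sqrt(5)/2) + 2*(9/2 - sqrt(5)/2)*conj(-sqrt(5)/2 - 1/2) + 2*(-3*sqrt(5)/2 - 5/2)*conj(-sqrt(5)/2 - 1/2) + 2*(sqrt(5)/2 + 9/2)*conj(-1/2 + sqrt(5)/2) + 5*(0)*conj(0) + 5*(-4)*conj(0)]
      = (1/20)[(24) + (0) + (10 - 4*sqrt(5)) + (-4*sqrt(5) - 2) + (4*sqrt(5) + 10) + (-2 + 4*sqrt(5)) + (0) + (0)] = 40/20 = 2
  <chi_rho, chi_7> = (1/20)[1*(12)*conj(2) + 1*(0)*conj(-2) + 2*(-5/2 + 3*sqrt(5)/2)*conj(1/2 - sqrt(5)/2) + 2*(9/2 - sqrt(5)/2)*conj(-sqrt(5)/2 - 1/2) + 2*(-3*sqrt(5)/2 - 5/2)*conj(1/2 + sqrt(5)/2) + 2*(sqrt(5)/2 + 9/2)*conj(-1/2 + sqrt(5)/2) + 5*(0)*conj(0) + 5*(-4)*conj(0)]
      = (1/20)[(24) + (0) + (-10 + 4*sqrt(5)) + (-4*sqrt(5) - 2) + (-10 - 4*sqrt(5)) + (-2 + 4*sqrt(5)) + (0) + (0)] = 0/20 = 0
  <chi_rho, chi_8> = (1/20)[1*(12)*conj(2) + 1*(0)*conj(2) + 2*(-5/2 + 3*sqrt(5)/2)*conj(-sqrt(5)/2 - 1/2) + 2*(9/2 - sqrt(5)/2)*conj(-1/2 + sqrt(5)/2) + 2*(-3*sqrt(5)/2 - 5/2)*conj(-1/2 + sqrt(5)/2) + 2*(sqrt(5)/2 + 9/2)*conj(-sqrt(5)/2 - 1/2) + 5*(0)*conj(0) + 5*(-4)*conj(0)]
      = (1/20)[(24) + (0) + (-5 + sqrt(5)) + (-7 + 5*sqrt(5)) + (-5 - sqrt(5)) + (-5*sqrt(5) - 7) + (0) + (0)] = 0/20 = 0
Dimension check: dim(rho) = sum (mult * dim) = 0*1 + 2*1 + 3*1 + 1*1 + 1*2 + 2*2 + 0*2 + 0*2 = 12 = chi_rho(e) = 12.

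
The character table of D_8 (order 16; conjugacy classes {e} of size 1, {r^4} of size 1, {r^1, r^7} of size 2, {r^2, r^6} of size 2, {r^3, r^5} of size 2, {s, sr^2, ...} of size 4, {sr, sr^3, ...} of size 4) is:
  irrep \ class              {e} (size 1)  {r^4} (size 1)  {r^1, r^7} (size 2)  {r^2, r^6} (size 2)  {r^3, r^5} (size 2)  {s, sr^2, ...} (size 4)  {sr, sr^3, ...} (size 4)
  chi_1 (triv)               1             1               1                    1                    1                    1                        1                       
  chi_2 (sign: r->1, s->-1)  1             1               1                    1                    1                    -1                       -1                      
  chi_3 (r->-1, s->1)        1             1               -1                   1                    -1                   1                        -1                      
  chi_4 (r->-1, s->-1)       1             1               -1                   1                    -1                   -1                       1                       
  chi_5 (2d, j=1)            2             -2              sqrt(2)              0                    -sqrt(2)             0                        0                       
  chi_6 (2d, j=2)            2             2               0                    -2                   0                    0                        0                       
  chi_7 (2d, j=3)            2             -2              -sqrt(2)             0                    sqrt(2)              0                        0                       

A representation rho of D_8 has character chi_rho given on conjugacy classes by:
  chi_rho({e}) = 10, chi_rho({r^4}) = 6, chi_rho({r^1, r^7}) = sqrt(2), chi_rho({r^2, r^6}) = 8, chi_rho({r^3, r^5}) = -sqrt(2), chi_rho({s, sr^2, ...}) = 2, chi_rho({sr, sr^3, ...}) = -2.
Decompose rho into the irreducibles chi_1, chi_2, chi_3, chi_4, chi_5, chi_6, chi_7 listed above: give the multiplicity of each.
Multiplicities: chi_1: 2, chi_2: 2, chi_3: 3, chi_4: 1, chi_5: 1, chi_6: 0, chi_7: 0.

Details: Use <chi_rho, chi> = (1/|G|) sum_C |C| * chi_rho(C) * conj(chi(C)) with |G| = 16 for each irreducible chi in the table:
  <chi_rho, chi_1> = (1/16)[1*(10)*conj(1) + 1*(6)*conj(1) + 2*(sqrt(2))*conj(1) + 2*(8)*conj(1) + 2*(-sqrt(2))*conj(1) + 4*(2)*conj(1) + 4*(-2)*conj(1)]
      = (1/16)[(10) + (6) + (2*sqrt(2)) + (16) + (-2*sqrt(2)) + (8) + (-8)] = 32/16 = 2
  <chi_rho, chi_2> = (1/16)[1*(10)*conj(1) + 1*(6)*conj(1) + 2*(sqrt(2))*conj(1) + 2*(8)*conj(1) + 2*(-sqrt(2))*conj(1) + 4*(2)*conj(-1) + 4*(-2)*conj(-1)]
      = (1/16)[(10) + (6) + (2*sqrt(2)) + (16) + (-2*sqrt(2)) + (-8) + (8)] = 32/16 = 2
  <chi_rho, chi_3> = (1/16)[1*(10)*conj(1) + 1*(6)*conj(1) + 2*(sqrt(2))*conj(-1) + 2*(8)*conj(1) + 2*(-sqrt(2))*conj(-1) + 4*(2)*conj(1) + 4*(-2)*conj(-1)]
      = (1/16)[(10) + (6) + (-2*sqrt(2)) + (16) + (2*sqrt(2)) + (8) + (8)] = 48/16 = 3
  <chi_rho, chi_4> = (1/16)[1*(10)*conj(1) + 1*(6)*conj(1) + 2*(sqrt(2))*conj(-1) + 2*(8)*conj(1) + 2*(-sqrt(2))*conj(-1) + 4*(2)*conj(-1) + 4*(-2)*conj(1)]
      = (1/16)[(10) + (6) + (-2*sqrt(2)) + (16) + (2*sqrt(2)) + (-8) + (-8)] = 16/16 = 1
  <chi_rho, chi_5> = (1/16)[1*(10)*conj(2) + 1*(6)*conj(-2) + 2*(sqrt(2))*conj(sqrt(2)) + 2*(8)*conj(0) + 2*(-sqrt(2))*conj(-sqrt(2)) + 4*(2)*conj(0) + 4*(-2)*conj(0)]
      = (1/16)[(20) + (-12) + (4) + (0) + (4) + (0) + (0)] = 16/16 = 1
  <chi_rho, chi_6> = (1/16)[1*(10)*conj(2) + 1*(6)*conj(2) + 2*(sqrt(2))*conj(0) + 2*(8)*conj(-2) + 2*(-sqrt(2))*conj(0) + 4*(2)*conj(0) + 4*(-2)*conj(0)]
      = (1/16)[(20) + (12) + (0) + (-32) + (0) + (0) + (0)] = 0/16 = 0
  <chi_rho, chi_7> = (1/16)[1*(10)*conj(2) + 1*(6)*conj(-2) + 2*(sqrt(2))*conj(-sqrt(2)) + 2*(8)*conj(0) + 2*(-sqrt(2))*conj(sqrt(2)) + 4*(2)*conj(0) + 4*(-2)*conj(0)]
      = (1/16)[(20) + (-12) + (-4) + (0) + (-4) + (0) + (0)] = 0/16 = 0
Dimension check: dim(rho) = sum (mult * dim) = 2*1 + 2*1 + 3*1 + 1*1 + 1*2 + 0*2 + 0*2 = 10 = chi_rho(e) = 10.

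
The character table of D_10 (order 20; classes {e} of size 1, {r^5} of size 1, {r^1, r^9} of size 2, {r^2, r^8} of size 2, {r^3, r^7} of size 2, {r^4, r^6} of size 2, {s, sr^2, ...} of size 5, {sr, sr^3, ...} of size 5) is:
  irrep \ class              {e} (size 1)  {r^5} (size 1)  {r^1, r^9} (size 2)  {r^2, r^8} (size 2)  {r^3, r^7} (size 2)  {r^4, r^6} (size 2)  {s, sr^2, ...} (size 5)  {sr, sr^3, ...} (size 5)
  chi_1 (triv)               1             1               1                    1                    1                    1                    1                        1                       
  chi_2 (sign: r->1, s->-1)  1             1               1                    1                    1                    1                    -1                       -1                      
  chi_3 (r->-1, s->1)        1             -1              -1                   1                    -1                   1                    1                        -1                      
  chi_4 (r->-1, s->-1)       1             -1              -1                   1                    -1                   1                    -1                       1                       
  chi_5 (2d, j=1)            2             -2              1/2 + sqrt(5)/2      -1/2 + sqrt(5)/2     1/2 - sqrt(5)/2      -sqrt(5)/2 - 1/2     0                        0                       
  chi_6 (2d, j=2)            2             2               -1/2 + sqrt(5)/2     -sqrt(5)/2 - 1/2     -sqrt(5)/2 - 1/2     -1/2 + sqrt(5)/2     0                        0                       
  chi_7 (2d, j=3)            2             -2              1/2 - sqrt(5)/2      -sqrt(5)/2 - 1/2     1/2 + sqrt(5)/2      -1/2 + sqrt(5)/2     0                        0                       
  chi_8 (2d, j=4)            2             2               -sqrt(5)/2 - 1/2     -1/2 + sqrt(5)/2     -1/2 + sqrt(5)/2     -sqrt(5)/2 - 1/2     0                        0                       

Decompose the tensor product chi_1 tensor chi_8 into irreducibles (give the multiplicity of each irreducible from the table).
chi_1 tensor chi_8 = chi_8 (all other irreducibles have multiplicity 0).

Proof sketch: The character of a tensor product is the pointwise product (chi_1 * chi_8)(C) = chi_1(C) * chi_8(C):
  {e}: (1)*(2), {r^5}: (1)*(2), {r^1, r^9}: (1)*(-sqrt(5)/2 - 1/2), {r^2, r^8}: (1)*(-1/2 + sqrt(5)/2), {r^3, r^7}: (1)*(-1/2 + sqrt(5)/2), {r^4, r^6}: (1)*(-sqrt(5)/2 - 1/2), {s, sr^2, ...}: (1)*(0), {sr, sr^3, ...}: (1)*(0)
so (chi_1 * chi_8) takes values
  {e} -> 2, {r^5} -> 2, {r^1, r^9} -> -sqrt(5)/2 - 1/2, {r^2, r^8} -> -1/2 + sqrt(5)/2, {r^3, r^7} -> -1/2 + sqrt(5)/2, {r^4, r^6} -> -sqrt(5)/2 - 1/2, {s, sr^2, ...} -> 0, {sr, sr^3, ...} -> 0.
Now take the inner product of this character with each irreducible chi from the table, <chi_1*chi_8, chi> = (1/20) sum_C |C| (chi_1*chi_8)(C) conj(chi(C)):
  <chi_1*chi_8, chi_1> = (1/20)[1*(2)*conj(1) + 1*(2)*conj(1) + 2*(-sqrt(5)/2 - 1/2)*conj(1) + 2*(-1/2 + sqrt(5)/2)*conj(1) + 2*(-1/2 + sqrt(5)/2)*conj(1) + 2*(-sqrt(5)/2 - 1/2)*conj(1) + 5*(0)*conj(1) + 5*(0)*conj(1)]
      = (1/20)[(2) + (2) + (-sqrt(5) - 1) + (-1 + sqrt(5)) + (-1 + sqrt(5)) + (-sqrt(5) - 1) + (0) + (0)] = 0/20 = 0
  <chi_1*chi_8, chi_2> = (1/20)[1*(2)*conj(1) + 1*(2)*conj(1) + 2*(-sqrt(5)/2 - 1/2)*conj(1) + 2*(-1/2 + sqrt(5)/2)*conj(1) + 2*(-1/2 + sqrt(5)/2)*conj(1) + 2*(-sqrt(5)/2 - 1/2)*conj(1) + 5*(0)*conj(-1) + 5*(0)*conj(-1)]
      = (1/20)[(2) + (2) + (-sqrt(5) - 1) + (-1 + sqrt(5)) + (-1 + sqrt(5)) + (-sqrt(5) - 1) + (0) + (0)] = 0/20 = 0
  <chi_1*chi_8, chi_3> = (1/20)[1*(2)*conj(1) + 1*(2)*conj(-1) + 2*(-sqrt(5)/2 - 1/2)*conj(-1) + 2*(-1/2 + sqrt(5)/2)*conj(1) + 2*(-1/2 + sqrt(5)/2)*conj(-1) + 2*(-sqrt(5)/2 - 1/2)*conj(1) + 5*(0)*conj(1) + 5*(0)*conj(-1)]
      = (1/20)[(2) + (-2) + (1 + sqrt(5)) + (-1 + sqrt(5)) + (1 - sqrt(5)) + (-sqrt(5) - 1) + (0) + (0)] = 0/20 = 0
  <chi_1*chi_8, chi_4> = (1/20)[1*(2)*conj(1) + 1*(2)*conj(-1) + 2*(-sqrt(5)/2 - 1/2)*conj(-1) + 2*(-1/2 + sqrt(5)/2)*conj(1) + 2*(-1/2 + sqrt(5)/2)*conj(-1) + 2*(-sqrt(5)/2 - 1/2)*conj(1) + 5*(0)*conj(-1) + 5*(0)*conj(1)]
      = (1/20)[(2) + (-2) + (1 + sqrt(5)) + (-1 + sqrt(5)) + (1 - sqrt(5)) + (-sqrt(5) - 1) + (0) + (0)] = 0/20 = 0
  <chi_1*chi_8, chi_5> = (1/20)[1*(2)*conj(2) + 1*(2)*conj(-2) + 2*(-sqrt(5)/2 - 1/2)*conj(1/2 + sqrt(5)/2) + 2*(-1/2 + sqrt(5)/2)*conj(-1/2 + sqrt(5)/2) + 2*(-1/2 + sqrt(5)/2)*conj(1/2 - sqrt(5)/2) + 2*(-sqrt(5)/2 - 1/2)*conj(-sqrt(5)/2 - 1/2) + 5*(0)*conj(0) + 5*(0)*conj(0)]
      = (1/20)[(4) + (-4) + (-3 - sqrt(5)) + (3 - sqrt(5)) + (-3 + sqrt(5)) + (sqrt(5) + 3) + (0) + (0)] = 0/20 = 0
  <chi_1*chi_8, chi_6> = (1/20)[1*(2)*conj(2) + 1*(2)*conj(2) + 2*(-sqrt(5)/2 - 1/2)*conj(-1/2 + sqrt(5)/2) + 2*(-1/2 + sqrt(5)/2)*conj(-sqrt(5)/2 - 1/2) + 2*(-1/2 + sqrt(5)/2)*conj(-sqrt(5)/2 - 1/2) + 2*(-sqrt(5)/2 - 1/2)*conj(-1/2 + sqrt(5)/2) + 5*(0)*conj(0) + 5*(0)*conj(0)]
      = (1/20)[(4) + (4) + (-2) + (-2) + (-2) + (-2) + (0) + (0)] = 0/20 = 0
  <chi_1*chi_8, chi_7> = (1/20)[1*(2)*conj(2) + 1*(2)*conj(-2) + 2*(-sqrt(5)/2 - 1/2)*conj(1/2 - sqrt(5)/2) + 2*(-1/2 + sqrt(5)/2)*conj(-sqrt(5)/2 - 1/2) + 2*(-1/2 + sqrt(5)/2)*conj(1/2 + sqrt(5)/2) + 2*(-sqrt(5)/2 - 1/2)*conj(-1/2 + sqrt(5)/2) + 5*(0)*conj(0) + 5*(0)*conj(0)]
      = (1/20)[(4) + (-4) + (2) + (-2) + (2) + (-2) + (0) + (0)] = 0/20 = 0
  <chi_1*chi_8, chi_8> = (1/20)[1*(2)*conj(2) + 1*(2)*conj(2) + 2*(-sqrt(5)/2 - 1/2)*conj(-sqrt(5)/2 - 1/2) + 2*(-1/2 + sqrt(5)/2)*conj(-1/2 + sqrt(5)/2) + 2*(-1/2 + sqrt(5)/2)*conj(-1/2 + sqrt(5)/2) + 2*(-sqrt(5)/2 - 1/2)*conj(-sqrt(5)/2 - 1/2) + 5*(0)*conj(0) + 5*(0)*conj(0)]
      = (1/20)[(4) + (4) + (sqrt(5) + 3) + (3 - sqrt(5)) + (3 - sqrt(5)) + (sqrt(5) + 3) + (0) + (0)] = 20/20 = 1
Hence the multiplicities are chi_8: 1. Dimension check: dim(chi_1)*dim(chi_8) = 1*2 = 2 and sum (mult * dim) = 1*2 = 2.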